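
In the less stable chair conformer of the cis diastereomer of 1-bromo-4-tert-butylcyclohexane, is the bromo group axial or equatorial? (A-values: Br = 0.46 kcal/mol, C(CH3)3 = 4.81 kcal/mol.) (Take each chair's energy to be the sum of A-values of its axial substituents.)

C1 and C4 have opposite parity, so for the cis isomer the two substituents are one axial and one equatorial in each chair.
Chair I (bromo axial, tert-butyl equatorial): E = 0.46 kcal/mol.
Chair II (bromo equatorial, tert-butyl axial): E = 4.81 kcal/mol.
Chair II is the less stable (higher-energy) conformer, and in that chair the bromo group is equatorial.

equatorial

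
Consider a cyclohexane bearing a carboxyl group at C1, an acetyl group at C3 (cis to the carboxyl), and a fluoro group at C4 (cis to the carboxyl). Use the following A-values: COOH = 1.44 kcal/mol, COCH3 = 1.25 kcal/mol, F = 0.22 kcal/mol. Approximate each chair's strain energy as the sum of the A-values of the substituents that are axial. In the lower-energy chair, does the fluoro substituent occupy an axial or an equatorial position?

axial

Chair I (carboxyl axial, acetyl axial, fluoro equatorial): E = 2.69 kcal/mol.
Chair II (carboxyl equatorial, acetyl equatorial, fluoro axial): E = 0.22 kcal/mol.
Chair II is the more stable (lower-energy) conformer, and in that chair the fluoro group is axial.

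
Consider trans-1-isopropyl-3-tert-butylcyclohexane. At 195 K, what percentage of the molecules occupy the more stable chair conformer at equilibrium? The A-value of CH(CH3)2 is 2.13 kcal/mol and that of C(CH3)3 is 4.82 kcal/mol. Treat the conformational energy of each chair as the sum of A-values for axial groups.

99.9%

C1 and C3 have the same parity, so for the trans isomer the two substituents are one axial and one equatorial in each chair.
Chair I (isopropyl axial, tert-butyl equatorial): E = 2.13 kcal/mol; chair II (isopropyl equatorial, tert-butyl axial): E = 4.82 kcal/mol.
ΔG = 2.69 kcal/mol between the two chairs.
K = exp(ΔG/RT) with R = 1.987×10⁻³ kcal mol⁻¹ K⁻¹ and T = 195 K gives K ≈ 1.04e+03.
Fraction in the lower-energy chair = K/(K+1) = 99.9%.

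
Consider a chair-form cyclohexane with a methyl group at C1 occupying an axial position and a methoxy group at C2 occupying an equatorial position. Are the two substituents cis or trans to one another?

C1 and C2 have opposite parity, so their axial bonds point in opposite directions.
With opposite-parity carbons, two substituents on the same face are one axial and one equatorial; opposite faces give both axial or both equatorial.
Here the groups are axial/equatorial → same face → cis.

cis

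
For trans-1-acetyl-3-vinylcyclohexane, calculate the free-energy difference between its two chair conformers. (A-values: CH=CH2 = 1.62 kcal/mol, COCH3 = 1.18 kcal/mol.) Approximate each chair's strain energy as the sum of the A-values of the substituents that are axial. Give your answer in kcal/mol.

C1 and C3 have the same parity, so for the trans isomer the two substituents are one axial and one equatorial in each chair.
Chair I (vinyl axial, acetyl equatorial): E = 1.62 kcal/mol.
Chair II (vinyl equatorial, acetyl axial): E = 1.18 kcal/mol.
ΔE = 1.62 − 1.18 = 0.44 kcal/mol; chair II is more stable.

0.44 kcal/mol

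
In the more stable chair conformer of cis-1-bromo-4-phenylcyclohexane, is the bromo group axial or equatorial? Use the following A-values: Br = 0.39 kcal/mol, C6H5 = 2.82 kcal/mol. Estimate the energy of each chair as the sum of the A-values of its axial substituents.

C1 and C4 have opposite parity, so for the cis isomer the two substituents are one axial and one equatorial in each chair.
Chair I (bromo axial, phenyl equatorial): E = 0.39 kcal/mol.
Chair II (bromo equatorial, phenyl axial): E = 2.82 kcal/mol.
Chair I is the more stable (lower-energy) conformer, and in that chair the bromo group is axial.

axial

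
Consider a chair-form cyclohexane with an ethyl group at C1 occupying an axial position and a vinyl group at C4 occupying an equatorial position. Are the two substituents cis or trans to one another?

C1 and C4 have opposite parity, so their axial bonds point in opposite directions.
With opposite-parity carbons, two substituents on the same face are one axial and one equatorial; opposite faces give both axial or both equatorial.
Here the groups are axial/equatorial → same face → cis.

cis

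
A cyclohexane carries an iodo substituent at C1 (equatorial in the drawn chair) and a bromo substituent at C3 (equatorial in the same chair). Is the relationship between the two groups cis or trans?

C1 and C3 have the same parity, so their axial bonds point in the same direction.
With same-parity carbons, two substituents on the same face are both axial or both equatorial; opposite faces give one of each.
Here the groups are equatorial/equatorial → same face → cis.

cis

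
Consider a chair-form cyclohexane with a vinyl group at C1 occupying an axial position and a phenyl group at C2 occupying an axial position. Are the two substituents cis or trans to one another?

trans

C1 and C2 have opposite parity, so their axial bonds point in opposite directions.
With opposite-parity carbons, two substituents on the same face are one axial and one equatorial; opposite faces give both axial or both equatorial.
Here the groups are axial/axial → opposite face → trans.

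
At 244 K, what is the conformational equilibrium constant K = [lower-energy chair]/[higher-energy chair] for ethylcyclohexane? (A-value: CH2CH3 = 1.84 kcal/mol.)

One chair has the ethyl group axial (E = 1.84 kcal/mol) and the other has it equatorial (E = 0).
ΔG = 1.84 kcal/mol between the two chairs.
K = exp(ΔG/RT) with R = 1.987×10⁻³ kcal mol⁻¹ K⁻¹ and T = 244 K gives K ≈ 44.5.

K ≈ 44.5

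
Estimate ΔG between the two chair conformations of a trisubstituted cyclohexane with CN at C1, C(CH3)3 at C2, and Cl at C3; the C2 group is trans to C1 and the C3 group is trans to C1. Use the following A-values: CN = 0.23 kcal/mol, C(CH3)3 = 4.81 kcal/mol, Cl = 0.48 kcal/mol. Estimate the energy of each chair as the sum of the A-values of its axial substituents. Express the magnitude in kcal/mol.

Chair I (cyano axial, tert-butyl axial, chloro equatorial): E = 5.04 kcal/mol.
Chair II (cyano equatorial, tert-butyl equatorial, chloro axial): E = 0.48 kcal/mol.
ΔE = 5.04 − 0.48 = 4.56 kcal/mol; chair II is more stable.

4.56 kcal/mol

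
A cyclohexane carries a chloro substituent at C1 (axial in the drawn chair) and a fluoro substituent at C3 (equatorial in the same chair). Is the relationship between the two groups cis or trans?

C1 and C3 have the same parity, so their axial bonds point in the same direction.
With same-parity carbons, two substituents on the same face are both axial or both equatorial; opposite faces give one of each.
Here the groups are axial/equatorial → opposite face → trans.

trans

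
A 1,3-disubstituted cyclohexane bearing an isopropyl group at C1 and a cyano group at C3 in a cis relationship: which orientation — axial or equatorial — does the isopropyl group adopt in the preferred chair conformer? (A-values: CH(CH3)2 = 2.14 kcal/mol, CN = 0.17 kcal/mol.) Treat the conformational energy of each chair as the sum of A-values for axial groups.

C1 and C3 have the same parity, so for the cis isomer the two substituents are e,e in one chair and a,a in the other.
Chair I (isopropyl axial, cyano axial): E = 2.31 kcal/mol.
Chair II (isopropyl equatorial, cyano equatorial): E = 0.00 kcal/mol.
Chair II is the more stable (lower-energy) conformer, and in that chair the isopropyl group is equatorial.

equatorial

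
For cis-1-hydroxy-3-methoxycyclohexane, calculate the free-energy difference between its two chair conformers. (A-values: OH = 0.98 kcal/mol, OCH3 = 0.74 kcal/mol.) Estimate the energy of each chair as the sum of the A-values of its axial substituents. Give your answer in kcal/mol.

C1 and C3 have the same parity, so for the cis isomer the two substituents are e,e in one chair and a,a in the other.
Chair I (hydroxyl axial, methoxy axial): E = 1.72 kcal/mol.
Chair II (hydroxyl equatorial, methoxy equatorial): E = 0.00 kcal/mol.
ΔE = 1.72 − 0.00 = 1.72 kcal/mol; chair II is more stable.

1.72 kcal/mol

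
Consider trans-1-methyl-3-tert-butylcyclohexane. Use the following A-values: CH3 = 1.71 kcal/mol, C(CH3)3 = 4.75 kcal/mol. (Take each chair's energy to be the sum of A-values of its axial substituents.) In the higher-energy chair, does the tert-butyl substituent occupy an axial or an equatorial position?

C1 and C3 have the same parity, so for the trans isomer the two substituents are one axial and one equatorial in each chair.
Chair I (methyl axial, tert-butyl equatorial): E = 1.71 kcal/mol.
Chair II (methyl equatorial, tert-butyl axial): E = 4.75 kcal/mol.
Chair II is the less stable (higher-energy) conformer, and in that chair the tert-butyl group is axial.

axial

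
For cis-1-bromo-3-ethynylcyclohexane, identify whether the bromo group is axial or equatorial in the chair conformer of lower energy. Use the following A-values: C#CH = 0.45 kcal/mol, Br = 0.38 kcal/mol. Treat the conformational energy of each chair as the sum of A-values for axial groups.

equatorial

C1 and C3 have the same parity, so for the cis isomer the two substituents are e,e in one chair and a,a in the other.
Chair I (ethynyl axial, bromo axial): E = 0.83 kcal/mol.
Chair II (ethynyl equatorial, bromo equatorial): E = 0.00 kcal/mol.
Chair II is the more stable (lower-energy) conformer, and in that chair the bromo group is equatorial.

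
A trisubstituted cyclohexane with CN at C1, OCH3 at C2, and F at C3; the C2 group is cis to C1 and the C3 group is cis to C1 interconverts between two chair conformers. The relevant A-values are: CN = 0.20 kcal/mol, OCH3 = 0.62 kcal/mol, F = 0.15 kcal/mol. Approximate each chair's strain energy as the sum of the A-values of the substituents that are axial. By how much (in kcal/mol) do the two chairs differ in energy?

Chair I (cyano axial, methoxy equatorial, fluoro axial): E = 0.35 kcal/mol.
Chair II (cyano equatorial, methoxy axial, fluoro equatorial): E = 0.62 kcal/mol.
ΔE = 0.62 − 0.35 = 0.27 kcal/mol; chair I is more stable.

0.27 kcal/mol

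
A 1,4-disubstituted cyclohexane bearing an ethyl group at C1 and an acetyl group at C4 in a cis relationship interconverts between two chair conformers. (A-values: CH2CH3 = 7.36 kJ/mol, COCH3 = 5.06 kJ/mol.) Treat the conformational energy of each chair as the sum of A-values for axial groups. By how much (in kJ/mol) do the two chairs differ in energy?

C1 and C4 have opposite parity, so for the cis isomer the two substituents are one axial and one equatorial in each chair.
Chair I (ethyl axial, acetyl equatorial): E = 7.36 kJ/mol.
Chair II (ethyl equatorial, acetyl axial): E = 5.06 kJ/mol.
ΔE = 7.36 − 5.06 = 2.30 kJ/mol; chair II is more stable.

2.30 kJ/mol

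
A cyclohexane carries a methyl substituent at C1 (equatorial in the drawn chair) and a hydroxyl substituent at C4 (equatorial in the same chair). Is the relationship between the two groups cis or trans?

trans

C1 and C4 have opposite parity, so their axial bonds point in opposite directions.
With opposite-parity carbons, two substituents on the same face are one axial and one equatorial; opposite faces give both axial or both equatorial.
Here the groups are equatorial/equatorial → opposite face → trans.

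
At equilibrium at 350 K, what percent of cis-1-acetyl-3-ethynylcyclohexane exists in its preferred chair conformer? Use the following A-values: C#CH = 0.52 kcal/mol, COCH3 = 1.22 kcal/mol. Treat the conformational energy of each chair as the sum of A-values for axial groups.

92.4%

C1 and C3 have the same parity, so for the cis isomer the two substituents are e,e in one chair and a,a in the other.
Chair I (ethynyl axial, acetyl axial): E = 1.74 kcal/mol; chair II (ethynyl equatorial, acetyl equatorial): E = 0.00 kcal/mol.
ΔG = 1.74 kcal/mol between the two chairs.
K = exp(ΔG/RT) with R = 1.987×10⁻³ kcal mol⁻¹ K⁻¹ and T = 350 K gives K ≈ 12.2.
Fraction in the lower-energy chair = K/(K+1) = 92.4%.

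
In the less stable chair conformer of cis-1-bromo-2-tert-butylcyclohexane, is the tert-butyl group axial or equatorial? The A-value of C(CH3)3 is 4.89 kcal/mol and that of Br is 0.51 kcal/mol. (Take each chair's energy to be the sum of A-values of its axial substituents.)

axial

C1 and C2 have opposite parity, so for the cis isomer the two substituents are one axial and one equatorial in each chair.
Chair I (tert-butyl axial, bromo equatorial): E = 4.89 kcal/mol.
Chair II (tert-butyl equatorial, bromo axial): E = 0.51 kcal/mol.
Chair I is the less stable (higher-energy) conformer, and in that chair the tert-butyl group is axial.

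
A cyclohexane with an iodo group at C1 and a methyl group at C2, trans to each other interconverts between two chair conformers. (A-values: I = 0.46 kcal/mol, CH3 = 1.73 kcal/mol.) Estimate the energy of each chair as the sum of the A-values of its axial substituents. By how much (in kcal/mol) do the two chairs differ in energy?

C1 and C2 have opposite parity, so for the trans isomer the two substituents are e,e in one chair and a,a in the other.
Chair I (iodo axial, methyl axial): E = 2.19 kcal/mol.
Chair II (iodo equatorial, methyl equatorial): E = 0.00 kcal/mol.
ΔE = 2.19 − 0.00 = 2.19 kcal/mol; chair II is more stable.

2.19 kcal/mol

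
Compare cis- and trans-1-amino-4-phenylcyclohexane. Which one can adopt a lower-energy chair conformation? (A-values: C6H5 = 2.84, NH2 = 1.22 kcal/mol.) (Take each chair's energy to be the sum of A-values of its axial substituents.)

At 1,4 positions (parity opposite): cis → (a,e or e,a); trans → (e,e or a,a).
Best chair for cis: E = 1.22 kcal/mol; best chair for trans: E = 0.00 kcal/mol.
The trans isomer is lower by 1.22 kcal/mol.

trans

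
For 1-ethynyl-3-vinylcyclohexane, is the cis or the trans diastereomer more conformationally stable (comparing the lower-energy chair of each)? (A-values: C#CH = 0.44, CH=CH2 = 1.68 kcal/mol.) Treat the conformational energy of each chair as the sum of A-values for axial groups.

At 1,3 positions (parity same): cis → (e,e or a,a); trans → (a,e or e,a).
Best chair for cis: E = 0.00 kcal/mol; best chair for trans: E = 0.44 kcal/mol.
The cis isomer is lower by 0.44 kcal/mol.

cis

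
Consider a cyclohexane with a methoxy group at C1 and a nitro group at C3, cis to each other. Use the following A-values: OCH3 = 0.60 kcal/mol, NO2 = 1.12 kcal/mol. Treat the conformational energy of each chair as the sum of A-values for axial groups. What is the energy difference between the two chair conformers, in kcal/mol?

1.72 kcal/mol

C1 and C3 have the same parity, so for the cis isomer the two substituents are e,e in one chair and a,a in the other.
Chair I (methoxy axial, nitro axial): E = 1.72 kcal/mol.
Chair II (methoxy equatorial, nitro equatorial): E = 0.00 kcal/mol.
ΔE = 1.72 − 0.00 = 1.72 kcal/mol; chair II is more stable.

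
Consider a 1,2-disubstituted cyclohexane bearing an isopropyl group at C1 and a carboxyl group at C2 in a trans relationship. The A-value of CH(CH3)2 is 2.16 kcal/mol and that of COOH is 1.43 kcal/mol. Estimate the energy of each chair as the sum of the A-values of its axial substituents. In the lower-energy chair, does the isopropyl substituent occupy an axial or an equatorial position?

C1 and C2 have opposite parity, so for the trans isomer the two substituents are e,e in one chair and a,a in the other.
Chair I (isopropyl axial, carboxyl axial): E = 3.59 kcal/mol.
Chair II (isopropyl equatorial, carboxyl equatorial): E = 0.00 kcal/mol.
Chair II is the more stable (lower-energy) conformer, and in that chair the isopropyl group is equatorial.

equatorial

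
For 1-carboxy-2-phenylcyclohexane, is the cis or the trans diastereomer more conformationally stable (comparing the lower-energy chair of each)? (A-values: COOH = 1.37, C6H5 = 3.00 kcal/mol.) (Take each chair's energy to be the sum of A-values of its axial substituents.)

trans

At 1,2 positions (parity opposite): cis → (a,e or e,a); trans → (e,e or a,a).
Best chair for cis: E = 1.37 kcal/mol; best chair for trans: E = 0.00 kcal/mol.
The trans isomer is lower by 1.37 kcal/mol.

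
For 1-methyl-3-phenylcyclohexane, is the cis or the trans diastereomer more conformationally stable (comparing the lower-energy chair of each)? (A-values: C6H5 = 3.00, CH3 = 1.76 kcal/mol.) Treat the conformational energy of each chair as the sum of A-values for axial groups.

At 1,3 positions (parity same): cis → (e,e or a,a); trans → (a,e or e,a).
Best chair for cis: E = 0.00 kcal/mol; best chair for trans: E = 1.76 kcal/mol.
The cis isomer is lower by 1.76 kcal/mol.

cis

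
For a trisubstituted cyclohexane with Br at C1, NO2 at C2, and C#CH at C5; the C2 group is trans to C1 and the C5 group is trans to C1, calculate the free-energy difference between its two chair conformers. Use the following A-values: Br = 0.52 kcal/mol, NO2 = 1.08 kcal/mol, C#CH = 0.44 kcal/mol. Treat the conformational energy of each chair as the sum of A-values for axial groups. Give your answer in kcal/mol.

Chair I (bromo axial, nitro axial, ethynyl equatorial): E = 1.60 kcal/mol.
Chair II (bromo equatorial, nitro equatorial, ethynyl axial): E = 0.44 kcal/mol.
ΔE = 1.60 − 0.44 = 1.16 kcal/mol; chair II is more stable.

1.16 kcal/mol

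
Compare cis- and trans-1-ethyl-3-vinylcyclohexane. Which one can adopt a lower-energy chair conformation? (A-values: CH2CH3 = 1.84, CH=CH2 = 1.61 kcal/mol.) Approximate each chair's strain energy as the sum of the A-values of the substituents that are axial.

cis

At 1,3 positions (parity same): cis → (e,e or a,a); trans → (a,e or e,a).
Best chair for cis: E = 0.00 kcal/mol; best chair for trans: E = 1.61 kcal/mol.
The cis isomer is lower by 1.61 kcal/mol.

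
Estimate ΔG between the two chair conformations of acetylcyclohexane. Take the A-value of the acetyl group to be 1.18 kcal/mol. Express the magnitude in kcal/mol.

A monosubstituted cyclohexane has one chair with the acetyl group axial (E = A = 1.18 kcal/mol) and one with it equatorial (E = 0).
ΔE = 1.18 − 0 = 1.18 kcal/mol.

1.18 kcal/mol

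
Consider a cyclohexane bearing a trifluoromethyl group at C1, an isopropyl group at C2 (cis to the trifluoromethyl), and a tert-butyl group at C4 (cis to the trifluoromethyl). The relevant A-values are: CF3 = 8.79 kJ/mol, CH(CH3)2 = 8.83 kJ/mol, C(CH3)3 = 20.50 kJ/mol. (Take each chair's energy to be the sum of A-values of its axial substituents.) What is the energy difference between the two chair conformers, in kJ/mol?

Chair I (trifluoromethyl axial, isopropyl equatorial, tert-butyl equatorial): E = 8.79 kJ/mol.
Chair II (trifluoromethyl equatorial, isopropyl axial, tert-butyl axial): E = 29.33 kJ/mol.
ΔE = 29.33 − 8.79 = 20.54 kJ/mol; chair I is more stable.

20.54 kJ/mol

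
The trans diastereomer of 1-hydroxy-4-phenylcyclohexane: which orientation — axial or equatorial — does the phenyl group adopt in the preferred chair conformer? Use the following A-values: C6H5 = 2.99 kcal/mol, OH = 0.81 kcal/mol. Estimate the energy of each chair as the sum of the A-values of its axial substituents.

equatorial

C1 and C4 have opposite parity, so for the trans isomer the two substituents are e,e in one chair and a,a in the other.
Chair I (phenyl axial, hydroxyl axial): E = 3.80 kcal/mol.
Chair II (phenyl equatorial, hydroxyl equatorial): E = 0.00 kcal/mol.
Chair II is the more stable (lower-energy) conformer, and in that chair the phenyl group is equatorial.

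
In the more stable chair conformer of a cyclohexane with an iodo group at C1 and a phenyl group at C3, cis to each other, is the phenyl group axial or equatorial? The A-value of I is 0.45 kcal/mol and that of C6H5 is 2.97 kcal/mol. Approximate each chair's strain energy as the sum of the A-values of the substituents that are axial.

equatorial

C1 and C3 have the same parity, so for the cis isomer the two substituents are e,e in one chair and a,a in the other.
Chair I (iodo axial, phenyl axial): E = 3.42 kcal/mol.
Chair II (iodo equatorial, phenyl equatorial): E = 0.00 kcal/mol.
Chair II is the more stable (lower-energy) conformer, and in that chair the phenyl group is equatorial.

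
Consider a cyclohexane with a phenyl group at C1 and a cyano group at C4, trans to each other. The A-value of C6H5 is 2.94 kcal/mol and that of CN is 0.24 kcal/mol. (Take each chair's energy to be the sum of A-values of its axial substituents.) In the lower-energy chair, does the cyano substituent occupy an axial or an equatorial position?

C1 and C4 have opposite parity, so for the trans isomer the two substituents are e,e in one chair and a,a in the other.
Chair I (phenyl axial, cyano axial): E = 3.18 kcal/mol.
Chair II (phenyl equatorial, cyano equatorial): E = 0.00 kcal/mol.
Chair II is the more stable (lower-energy) conformer, and in that chair the cyano group is equatorial.

equatorial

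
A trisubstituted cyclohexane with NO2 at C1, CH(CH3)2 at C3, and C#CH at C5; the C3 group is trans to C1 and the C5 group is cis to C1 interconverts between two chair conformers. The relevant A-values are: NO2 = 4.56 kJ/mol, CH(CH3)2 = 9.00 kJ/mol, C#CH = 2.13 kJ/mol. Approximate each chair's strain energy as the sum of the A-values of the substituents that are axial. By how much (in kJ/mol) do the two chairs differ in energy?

Chair I (nitro axial, isopropyl equatorial, ethynyl axial): E = 6.69 kJ/mol.
Chair II (nitro equatorial, isopropyl axial, ethynyl equatorial): E = 9.00 kJ/mol.
ΔE = 9.00 − 6.69 = 2.31 kJ/mol; chair I is more stable.

2.31 kJ/mol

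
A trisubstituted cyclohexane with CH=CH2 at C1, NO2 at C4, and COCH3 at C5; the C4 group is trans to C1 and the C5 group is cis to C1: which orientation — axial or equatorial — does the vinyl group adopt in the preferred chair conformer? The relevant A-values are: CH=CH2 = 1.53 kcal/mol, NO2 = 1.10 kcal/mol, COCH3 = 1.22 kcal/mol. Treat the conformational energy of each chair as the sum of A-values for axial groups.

equatorial

Chair I (vinyl axial, nitro axial, acetyl axial): E = 3.85 kcal/mol.
Chair II (vinyl equatorial, nitro equatorial, acetyl equatorial): E = 0.00 kcal/mol.
Chair II is the more stable (lower-energy) conformer, and in that chair the vinyl group is equatorial.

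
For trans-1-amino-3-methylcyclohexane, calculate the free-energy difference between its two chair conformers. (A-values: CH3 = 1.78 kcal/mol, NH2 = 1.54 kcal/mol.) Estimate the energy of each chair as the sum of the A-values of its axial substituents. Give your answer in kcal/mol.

0.24 kcal/mol

C1 and C3 have the same parity, so for the trans isomer the two substituents are one axial and one equatorial in each chair.
Chair I (methyl axial, amino equatorial): E = 1.78 kcal/mol.
Chair II (methyl equatorial, amino axial): E = 1.54 kcal/mol.
ΔE = 1.78 − 1.54 = 0.24 kcal/mol; chair II is more stable.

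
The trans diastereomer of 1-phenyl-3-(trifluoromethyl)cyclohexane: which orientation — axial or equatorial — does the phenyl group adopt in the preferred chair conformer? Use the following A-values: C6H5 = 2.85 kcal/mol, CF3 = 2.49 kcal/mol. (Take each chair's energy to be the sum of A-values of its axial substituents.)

C1 and C3 have the same parity, so for the trans isomer the two substituents are one axial and one equatorial in each chair.
Chair I (phenyl axial, trifluoromethyl equatorial): E = 2.85 kcal/mol.
Chair II (phenyl equatorial, trifluoromethyl axial): E = 2.49 kcal/mol.
Chair II is the more stable (lower-energy) conformer, and in that chair the phenyl group is equatorial.

equatorial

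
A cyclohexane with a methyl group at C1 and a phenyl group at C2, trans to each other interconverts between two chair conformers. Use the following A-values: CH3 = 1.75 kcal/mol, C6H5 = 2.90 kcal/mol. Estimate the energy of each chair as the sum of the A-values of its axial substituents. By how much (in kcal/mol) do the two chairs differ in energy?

C1 and C2 have opposite parity, so for the trans isomer the two substituents are e,e in one chair and a,a in the other.
Chair I (methyl axial, phenyl axial): E = 4.65 kcal/mol.
Chair II (methyl equatorial, phenyl equatorial): E = 0.00 kcal/mol.
ΔE = 4.65 − 0.00 = 4.65 kcal/mol; chair II is more stable.

4.65 kcal/mol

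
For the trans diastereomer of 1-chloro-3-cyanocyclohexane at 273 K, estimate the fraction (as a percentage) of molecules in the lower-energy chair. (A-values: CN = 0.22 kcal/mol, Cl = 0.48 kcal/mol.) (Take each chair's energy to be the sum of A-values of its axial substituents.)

61.8%

C1 and C3 have the same parity, so for the trans isomer the two substituents are one axial and one equatorial in each chair.
Chair I (cyano axial, chloro equatorial): E = 0.22 kcal/mol; chair II (cyano equatorial, chloro axial): E = 0.48 kcal/mol.
ΔG = 0.26 kcal/mol between the two chairs.
K = exp(ΔG/RT) with R = 1.987×10⁻³ kcal mol⁻¹ K⁻¹ and T = 273 K gives K ≈ 1.61.
Fraction in the lower-energy chair = K/(K+1) = 61.8%.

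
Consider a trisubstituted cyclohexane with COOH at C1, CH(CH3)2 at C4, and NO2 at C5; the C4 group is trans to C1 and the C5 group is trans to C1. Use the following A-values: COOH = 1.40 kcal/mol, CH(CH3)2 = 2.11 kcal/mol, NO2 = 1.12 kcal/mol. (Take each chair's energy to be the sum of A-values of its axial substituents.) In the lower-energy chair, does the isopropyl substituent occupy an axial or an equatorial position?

Chair I (carboxyl axial, isopropyl axial, nitro equatorial): E = 3.51 kcal/mol.
Chair II (carboxyl equatorial, isopropyl equatorial, nitro axial): E = 1.12 kcal/mol.
Chair II is the more stable (lower-energy) conformer, and in that chair the isopropyl group is equatorial.

equatorial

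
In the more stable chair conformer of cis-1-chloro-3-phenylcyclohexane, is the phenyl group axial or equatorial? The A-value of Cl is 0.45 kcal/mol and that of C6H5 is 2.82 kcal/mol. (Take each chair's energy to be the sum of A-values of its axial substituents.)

equatorial

C1 and C3 have the same parity, so for the cis isomer the two substituents are e,e in one chair and a,a in the other.
Chair I (chloro axial, phenyl axial): E = 3.27 kcal/mol.
Chair II (chloro equatorial, phenyl equatorial): E = 0.00 kcal/mol.
Chair II is the more stable (lower-energy) conformer, and in that chair the phenyl group is equatorial.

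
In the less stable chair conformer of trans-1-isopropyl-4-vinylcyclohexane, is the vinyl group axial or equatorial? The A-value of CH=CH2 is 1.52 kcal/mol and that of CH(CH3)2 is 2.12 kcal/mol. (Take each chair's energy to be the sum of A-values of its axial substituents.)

axial

C1 and C4 have opposite parity, so for the trans isomer the two substituents are e,e in one chair and a,a in the other.
Chair I (vinyl axial, isopropyl axial): E = 3.64 kcal/mol.
Chair II (vinyl equatorial, isopropyl equatorial): E = 0.00 kcal/mol.
Chair I is the less stable (higher-energy) conformer, and in that chair the vinyl group is axial.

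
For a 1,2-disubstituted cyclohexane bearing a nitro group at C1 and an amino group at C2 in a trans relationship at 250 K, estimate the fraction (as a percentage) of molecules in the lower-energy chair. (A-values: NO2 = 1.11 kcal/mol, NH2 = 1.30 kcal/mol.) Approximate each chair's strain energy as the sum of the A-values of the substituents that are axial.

C1 and C2 have opposite parity, so for the trans isomer the two substituents are e,e in one chair and a,a in the other.
Chair I (nitro axial, amino axial): E = 2.41 kcal/mol; chair II (nitro equatorial, amino equatorial): E = 0.00 kcal/mol.
ΔG = 2.41 kcal/mol between the two chairs.
K = exp(ΔG/RT) with R = 1.987×10⁻³ kcal mol⁻¹ K⁻¹ and T = 250 K gives K ≈ 128.
Fraction in the lower-energy chair = K/(K+1) = 99.2%.

99.2%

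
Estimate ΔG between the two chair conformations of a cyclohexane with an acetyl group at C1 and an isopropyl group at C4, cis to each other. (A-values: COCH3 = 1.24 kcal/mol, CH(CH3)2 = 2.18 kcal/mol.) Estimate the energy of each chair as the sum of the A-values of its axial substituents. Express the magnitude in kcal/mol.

C1 and C4 have opposite parity, so for the cis isomer the two substituents are one axial and one equatorial in each chair.
Chair I (acetyl axial, isopropyl equatorial): E = 1.24 kcal/mol.
Chair II (acetyl equatorial, isopropyl axial): E = 2.18 kcal/mol.
ΔE = 2.18 − 1.24 = 0.94 kcal/mol; chair I is more stable.

0.94 kcal/mol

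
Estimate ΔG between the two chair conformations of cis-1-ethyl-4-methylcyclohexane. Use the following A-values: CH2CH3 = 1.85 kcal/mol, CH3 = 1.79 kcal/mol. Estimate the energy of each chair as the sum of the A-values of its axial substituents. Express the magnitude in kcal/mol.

0.06 kcal/mol

C1 and C4 have opposite parity, so for the cis isomer the two substituents are one axial and one equatorial in each chair.
Chair I (ethyl axial, methyl equatorial): E = 1.85 kcal/mol.
Chair II (ethyl equatorial, methyl axial): E = 1.79 kcal/mol.
ΔE = 1.85 − 1.79 = 0.06 kcal/mol; chair II is more stable.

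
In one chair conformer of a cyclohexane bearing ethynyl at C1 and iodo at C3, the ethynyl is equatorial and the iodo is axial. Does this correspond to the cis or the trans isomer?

C1 and C3 have the same parity, so their axial bonds point in the same direction.
With same-parity carbons, two substituents on the same face are both axial or both equatorial; opposite faces give one of each.
Here the groups are equatorial/axial → opposite face → trans.

trans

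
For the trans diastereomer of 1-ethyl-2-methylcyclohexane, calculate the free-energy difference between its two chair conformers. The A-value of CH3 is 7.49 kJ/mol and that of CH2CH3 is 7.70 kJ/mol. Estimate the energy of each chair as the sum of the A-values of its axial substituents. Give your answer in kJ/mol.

15.19 kJ/mol

C1 and C2 have opposite parity, so for the trans isomer the two substituents are e,e in one chair and a,a in the other.
Chair I (methyl axial, ethyl axial): E = 15.19 kJ/mol.
Chair II (methyl equatorial, ethyl equatorial): E = 0.00 kJ/mol.
ΔE = 15.19 − 0.00 = 15.19 kJ/mol; chair II is more stable.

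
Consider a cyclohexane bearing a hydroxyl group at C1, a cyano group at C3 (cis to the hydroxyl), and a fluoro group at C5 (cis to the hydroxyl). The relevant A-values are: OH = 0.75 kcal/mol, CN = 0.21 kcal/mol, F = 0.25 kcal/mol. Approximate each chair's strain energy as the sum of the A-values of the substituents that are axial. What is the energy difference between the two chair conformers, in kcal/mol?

Chair I (hydroxyl axial, cyano axial, fluoro axial): E = 1.21 kcal/mol.
Chair II (hydroxyl equatorial, cyano equatorial, fluoro equatorial): E = 0.00 kcal/mol.
ΔE = 1.21 − 0.00 = 1.21 kcal/mol; chair II is more stable.

1.21 kcal/mol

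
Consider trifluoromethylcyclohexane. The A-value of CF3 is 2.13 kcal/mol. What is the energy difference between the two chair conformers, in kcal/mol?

A monosubstituted cyclohexane has one chair with the trifluoromethyl group axial (E = A = 2.13 kcal/mol) and one with it equatorial (E = 0).
ΔE = 2.13 − 0 = 2.13 kcal/mol.

2.13 kcal/mol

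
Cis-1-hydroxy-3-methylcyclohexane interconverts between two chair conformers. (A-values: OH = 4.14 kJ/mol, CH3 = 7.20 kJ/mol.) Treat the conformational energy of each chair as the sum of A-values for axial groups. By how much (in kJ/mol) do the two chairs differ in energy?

C1 and C3 have the same parity, so for the cis isomer the two substituents are e,e in one chair and a,a in the other.
Chair I (hydroxyl axial, methyl axial): E = 11.34 kJ/mol.
Chair II (hydroxyl equatorial, methyl equatorial): E = 0.00 kJ/mol.
ΔE = 11.34 − 0.00 = 11.34 kJ/mol; chair II is more stable.

11.34 kJ/mol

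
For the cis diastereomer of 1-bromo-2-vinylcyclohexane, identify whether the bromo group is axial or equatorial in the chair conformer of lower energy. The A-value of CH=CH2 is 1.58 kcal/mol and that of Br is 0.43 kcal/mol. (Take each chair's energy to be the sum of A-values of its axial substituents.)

axial

C1 and C2 have opposite parity, so for the cis isomer the two substituents are one axial and one equatorial in each chair.
Chair I (vinyl axial, bromo equatorial): E = 1.58 kcal/mol.
Chair II (vinyl equatorial, bromo axial): E = 0.43 kcal/mol.
Chair II is the more stable (lower-energy) conformer, and in that chair the bromo group is axial.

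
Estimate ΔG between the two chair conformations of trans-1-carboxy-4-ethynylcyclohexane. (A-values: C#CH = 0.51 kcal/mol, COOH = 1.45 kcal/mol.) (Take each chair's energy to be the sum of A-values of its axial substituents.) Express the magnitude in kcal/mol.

1.96 kcal/mol

C1 and C4 have opposite parity, so for the trans isomer the two substituents are e,e in one chair and a,a in the other.
Chair I (ethynyl axial, carboxyl axial): E = 1.96 kcal/mol.
Chair II (ethynyl equatorial, carboxyl equatorial): E = 0.00 kcal/mol.
ΔE = 1.96 − 0.00 = 1.96 kcal/mol; chair II is more stable.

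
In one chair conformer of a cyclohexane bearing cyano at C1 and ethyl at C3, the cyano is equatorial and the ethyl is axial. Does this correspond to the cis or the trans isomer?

trans

C1 and C3 have the same parity, so their axial bonds point in the same direction.
With same-parity carbons, two substituents on the same face are both axial or both equatorial; opposite faces give one of each.
Here the groups are equatorial/axial → opposite face → trans.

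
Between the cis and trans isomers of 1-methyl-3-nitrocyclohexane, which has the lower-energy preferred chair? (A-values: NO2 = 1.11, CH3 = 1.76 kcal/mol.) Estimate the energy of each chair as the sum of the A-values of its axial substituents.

cis

At 1,3 positions (parity same): cis → (e,e or a,a); trans → (a,e or e,a).
Best chair for cis: E = 0.00 kcal/mol; best chair for trans: E = 1.11 kcal/mol.
The cis isomer is lower by 1.11 kcal/mol.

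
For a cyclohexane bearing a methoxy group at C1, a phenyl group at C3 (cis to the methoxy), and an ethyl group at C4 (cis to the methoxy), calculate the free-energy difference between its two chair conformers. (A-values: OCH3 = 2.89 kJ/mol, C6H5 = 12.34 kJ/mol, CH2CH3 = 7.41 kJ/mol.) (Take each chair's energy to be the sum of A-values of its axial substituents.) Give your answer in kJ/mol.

7.82 kJ/mol

Chair I (methoxy axial, phenyl axial, ethyl equatorial): E = 15.23 kJ/mol.
Chair II (methoxy equatorial, phenyl equatorial, ethyl axial): E = 7.41 kJ/mol.
ΔE = 15.23 − 7.41 = 7.82 kJ/mol; chair II is more stable.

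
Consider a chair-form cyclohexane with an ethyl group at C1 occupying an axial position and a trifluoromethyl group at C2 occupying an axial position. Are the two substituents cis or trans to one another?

C1 and C2 have opposite parity, so their axial bonds point in opposite directions.
With opposite-parity carbons, two substituents on the same face are one axial and one equatorial; opposite faces give both axial or both equatorial.
Here the groups are axial/axial → opposite face → trans.

trans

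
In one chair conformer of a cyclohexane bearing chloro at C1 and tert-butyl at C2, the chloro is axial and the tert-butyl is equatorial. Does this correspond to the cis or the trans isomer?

C1 and C2 have opposite parity, so their axial bonds point in opposite directions.
With opposite-parity carbons, two substituents on the same face are one axial and one equatorial; opposite faces give both axial or both equatorial.
Here the groups are axial/equatorial → same face → cis.

cis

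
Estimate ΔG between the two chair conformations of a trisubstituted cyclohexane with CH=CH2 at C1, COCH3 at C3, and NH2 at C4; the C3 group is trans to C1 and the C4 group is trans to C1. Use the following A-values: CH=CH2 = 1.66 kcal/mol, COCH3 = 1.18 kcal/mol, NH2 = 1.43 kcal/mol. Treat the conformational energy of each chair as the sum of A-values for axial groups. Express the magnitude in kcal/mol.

Chair I (vinyl axial, acetyl equatorial, amino axial): E = 3.09 kcal/mol.
Chair II (vinyl equatorial, acetyl axial, amino equatorial): E = 1.18 kcal/mol.
ΔE = 3.09 − 1.18 = 1.91 kcal/mol; chair II is more stable.

1.91 kcal/mol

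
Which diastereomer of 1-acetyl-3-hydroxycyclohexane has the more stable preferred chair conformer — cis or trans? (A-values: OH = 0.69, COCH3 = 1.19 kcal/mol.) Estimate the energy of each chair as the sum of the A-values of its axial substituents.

cis

At 1,3 positions (parity same): cis → (e,e or a,a); trans → (a,e or e,a).
Best chair for cis: E = 0.00 kcal/mol; best chair for trans: E = 0.69 kcal/mol.
The cis isomer is lower by 0.69 kcal/mol.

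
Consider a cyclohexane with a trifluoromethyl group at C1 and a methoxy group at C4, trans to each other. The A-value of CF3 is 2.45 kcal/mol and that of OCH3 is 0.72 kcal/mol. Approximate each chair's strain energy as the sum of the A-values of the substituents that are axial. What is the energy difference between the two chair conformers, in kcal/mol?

3.17 kcal/mol

C1 and C4 have opposite parity, so for the trans isomer the two substituents are e,e in one chair and a,a in the other.
Chair I (trifluoromethyl axial, methoxy axial): E = 3.17 kcal/mol.
Chair II (trifluoromethyl equatorial, methoxy equatorial): E = 0.00 kcal/mol.
ΔE = 3.17 − 0.00 = 3.17 kcal/mol; chair II is more stable.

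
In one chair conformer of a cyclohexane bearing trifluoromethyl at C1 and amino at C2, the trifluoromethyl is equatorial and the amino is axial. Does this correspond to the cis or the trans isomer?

cis

C1 and C2 have opposite parity, so their axial bonds point in opposite directions.
With opposite-parity carbons, two substituents on the same face are one axial and one equatorial; opposite faces give both axial or both equatorial.
Here the groups are equatorial/axial → same face → cis.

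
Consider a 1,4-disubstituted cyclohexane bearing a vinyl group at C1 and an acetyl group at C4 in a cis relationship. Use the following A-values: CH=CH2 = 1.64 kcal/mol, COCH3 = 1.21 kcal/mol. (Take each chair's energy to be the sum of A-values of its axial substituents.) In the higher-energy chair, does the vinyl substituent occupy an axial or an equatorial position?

axial

C1 and C4 have opposite parity, so for the cis isomer the two substituents are one axial and one equatorial in each chair.
Chair I (vinyl axial, acetyl equatorial): E = 1.64 kcal/mol.
Chair II (vinyl equatorial, acetyl axial): E = 1.21 kcal/mol.
Chair I is the less stable (higher-energy) conformer, and in that chair the vinyl group is axial.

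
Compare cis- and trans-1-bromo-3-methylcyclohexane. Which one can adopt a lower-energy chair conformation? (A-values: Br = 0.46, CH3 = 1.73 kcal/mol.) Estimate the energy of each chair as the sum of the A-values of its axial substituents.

At 1,3 positions (parity same): cis → (e,e or a,a); trans → (a,e or e,a).
Best chair for cis: E = 0.00 kcal/mol; best chair for trans: E = 0.46 kcal/mol.
The cis isomer is lower by 0.46 kcal/mol.

cis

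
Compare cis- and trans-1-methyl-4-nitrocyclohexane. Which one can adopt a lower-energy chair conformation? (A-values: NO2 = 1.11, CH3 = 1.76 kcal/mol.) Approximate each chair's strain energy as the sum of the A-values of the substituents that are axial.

trans

At 1,4 positions (parity opposite): cis → (a,e or e,a); trans → (e,e or a,a).
Best chair for cis: E = 1.11 kcal/mol; best chair for trans: E = 0.00 kcal/mol.
The trans isomer is lower by 1.11 kcal/mol.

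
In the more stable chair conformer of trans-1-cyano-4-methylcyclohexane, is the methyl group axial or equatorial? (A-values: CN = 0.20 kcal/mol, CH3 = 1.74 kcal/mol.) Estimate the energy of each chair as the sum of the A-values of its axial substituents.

equatorial

C1 and C4 have opposite parity, so for the trans isomer the two substituents are e,e in one chair and a,a in the other.
Chair I (cyano axial, methyl axial): E = 1.94 kcal/mol.
Chair II (cyano equatorial, methyl equatorial): E = 0.00 kcal/mol.
Chair II is the more stable (lower-energy) conformer, and in that chair the methyl group is equatorial.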